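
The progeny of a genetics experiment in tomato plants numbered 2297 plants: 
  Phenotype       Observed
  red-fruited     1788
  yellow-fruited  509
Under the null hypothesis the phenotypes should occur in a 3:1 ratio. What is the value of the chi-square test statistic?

Under the 3:1 hypothesis (Σ ratio = 4, N = 2297):
  red-fruited: 2297 × 3/4 = 1722.75
  yellow-fruited: 2297 × 1/4 = 574.25
χ² = Σ (O − E)² / E
  red-fruited: (1788 − 1722.75)² / 1722.75 = 2.4714
  yellow-fruited: (509 − 574.25)² / 574.25 = 7.4141
χ² = 2.4714 + 7.4141 = 9.8855 ≈ 9.886

9.886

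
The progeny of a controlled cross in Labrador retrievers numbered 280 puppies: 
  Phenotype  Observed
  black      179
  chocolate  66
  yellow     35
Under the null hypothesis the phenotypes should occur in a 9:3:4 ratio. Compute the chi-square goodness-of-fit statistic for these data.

23.906

Under the 9:3:4 hypothesis (Σ ratio = 16, N = 280):
  black: 280 × 9/16 = 157.5
  chocolate: 280 × 3/16 = 52.5
  yellow: 280 × 4/16 = 70
χ² = Σ (O − E)² / E
  black: (179 − 157.5)² / 157.5 = 2.9349
  chocolate: (66 − 52.5)² / 52.5 = 3.4714
  yellow: (35 − 70)² / 70 = 17.5000
χ² = 2.9349 + 3.4714 + 17.5000 = 23.9063 ≈ 23.906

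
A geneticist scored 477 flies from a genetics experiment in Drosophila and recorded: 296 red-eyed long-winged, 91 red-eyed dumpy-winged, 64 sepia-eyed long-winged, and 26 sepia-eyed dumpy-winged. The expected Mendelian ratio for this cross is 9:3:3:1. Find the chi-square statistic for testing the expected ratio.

10.607

The 9:3:3:1 ratio has 16 parts, so with N = 477 the expected counts are:
  red-eyed long-winged: 477 × 9/16 = 268.3125
  red-eyed dumpy-winged: 477 × 3/16 = 89.4375
  sepia-eyed long-winged: 477 × 3/16 = 89.4375
  sepia-eyed dumpy-winged: 477 × 1/16 = 29.8125
χ² = Σ (O − E)² / E
  red-eyed long-winged: (296 − 268.3125)² / 268.3125 = 2.8571
  red-eyed dumpy-winged: (91 − 89.4375)² / 89.4375 = 0.0273
  sepia-eyed long-winged: (64 − 89.4375)² / 89.4375 = 7.2348
  sepia-eyed dumpy-winged: (26 − 29.8125)² / 29.8125 = 0.4876
χ² = 2.8571 + 0.0273 + 7.2348 + 0.4876 = 10.6068 ≈ 10.607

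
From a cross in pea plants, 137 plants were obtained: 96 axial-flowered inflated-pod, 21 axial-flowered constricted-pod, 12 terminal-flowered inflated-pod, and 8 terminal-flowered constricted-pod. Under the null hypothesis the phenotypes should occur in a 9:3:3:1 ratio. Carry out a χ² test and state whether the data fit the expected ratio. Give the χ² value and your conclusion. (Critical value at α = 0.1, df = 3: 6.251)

Under the 9:3:3:1 hypothesis (Σ ratio = 16, N = 137):
  axial-flowered inflated-pod: 137 × 9/16 = 77.0625
  axial-flowered constricted-pod: 137 × 3/16 = 25.6875
  terminal-flowered inflated-pod: 137 × 3/16 = 25.6875
  terminal-flowered constricted-pod: 137 × 1/16 = 8.5625
χ² = Σ (O − E)² / E
  axial-flowered inflated-pod: (96 − 77.0625)² / 77.0625 = 4.6537
  axial-flowered constricted-pod: (21 − 25.6875)² / 25.6875 = 0.8554
  terminal-flowered inflated-pod: (12 − 25.6875)² / 25.6875 = 7.2933
  terminal-flowered constricted-pod: (8 − 8.5625)² / 8.5625 = 0.0370
χ² = 4.6537 + 0.8554 + 7.2933 + 0.0370 = 12.8394 ≈ 12.839
Degrees of freedom = 4 − 1 = 3; critical value at α = 0.1 is 6.251.
Since 12.839 > 6.251, we reject the null hypothesis — the data do not fit the 9:3:3:1 ratio.

12.839; not consistent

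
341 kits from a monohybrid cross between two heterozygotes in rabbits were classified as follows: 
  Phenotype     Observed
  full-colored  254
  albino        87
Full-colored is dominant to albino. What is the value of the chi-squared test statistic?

0.048

For a monohybrid cross between heterozygotes with complete dominance, the expected phenotypic ratio is 3:1.
The 3:1 ratio has 4 parts, so with N = 341 the expected counts are:
  full-colored: 341 × 3/4 = 255.75
  albino: 341 × 1/4 = 85.25
χ² = Σ (O − E)² / E
  full-colored: (254 − 255.75)² / 255.75 = 0.0120
  albino: (87 − 85.25)² / 85.25 = 0.0359
χ² = 0.0120 + 0.0359 = 0.0479 ≈ 0.048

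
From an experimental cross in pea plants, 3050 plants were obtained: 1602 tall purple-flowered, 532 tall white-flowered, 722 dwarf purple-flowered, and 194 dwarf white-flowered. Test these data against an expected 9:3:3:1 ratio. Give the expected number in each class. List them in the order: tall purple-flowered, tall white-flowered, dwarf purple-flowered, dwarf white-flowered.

Under the 9:3:3:1 hypothesis (Σ ratio = 16, N = 3050):
  tall purple-flowered: 3050 × 9/16 = 1715.625
  tall white-flowered: 3050 × 3/16 = 571.875
  dwarf purple-flowered: 3050 × 3/16 = 571.875
  dwarf white-flowered: 3050 × 1/16 = 190.625

1715.625, 571.875, 571.875, 190.625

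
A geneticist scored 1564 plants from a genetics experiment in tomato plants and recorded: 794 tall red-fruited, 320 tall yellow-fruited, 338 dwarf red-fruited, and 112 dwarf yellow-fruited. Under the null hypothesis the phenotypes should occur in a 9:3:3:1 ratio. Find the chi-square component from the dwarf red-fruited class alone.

Under the 9:3:3:1 hypothesis (Σ ratio = 16, N = 1564):
  tall red-fruited: 1564 × 9/16 = 879.75
  tall yellow-fruited: 1564 × 3/16 = 293.25
  dwarf red-fruited: 1564 × 3/16 = 293.25
  dwarf yellow-fruited: 1564 × 1/16 = 97.75
Contribution of dwarf red-fruited: (338 − 293.25)² / 293.25 = 6.8289

6.829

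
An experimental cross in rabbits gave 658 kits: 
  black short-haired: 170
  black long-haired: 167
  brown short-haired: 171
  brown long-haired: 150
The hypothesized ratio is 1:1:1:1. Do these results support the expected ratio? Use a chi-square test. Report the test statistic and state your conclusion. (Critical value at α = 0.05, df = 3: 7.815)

1.757; consistent

Expected counts for N = 658 under a 1:1:1:1 ratio (total parts = 4):
  black short-haired: 658 × 1/4 = 164.5
  black long-haired: 658 × 1/4 = 164.5
  brown short-haired: 658 × 1/4 = 164.5
  brown long-haired: 658 × 1/4 = 164.5
χ² = Σ (O − E)² / E
  black short-haired: (170 − 164.5)² / 164.5 = 0.1839
  black long-haired: (167 − 164.5)² / 164.5 = 0.0380
  brown short-haired: (171 − 164.5)² / 164.5 = 0.2568
  brown long-haired: (150 − 164.5)² / 164.5 = 1.2781
χ² = 0.1839 + 0.0380 + 0.2568 + 1.2781 = 1.7568 ≈ 1.757
Degrees of freedom = 4 − 1 = 3; critical value at α = 0.05 is 7.815.
Since 1.757 < 7.815, we fail to reject the null hypothesis — the data are consistent with the 1:1:1:1 ratio.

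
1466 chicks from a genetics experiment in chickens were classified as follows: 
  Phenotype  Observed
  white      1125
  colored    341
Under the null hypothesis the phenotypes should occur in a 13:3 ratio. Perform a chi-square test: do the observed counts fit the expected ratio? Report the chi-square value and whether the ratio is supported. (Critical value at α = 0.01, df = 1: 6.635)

19.578; not consistent

Expected counts for N = 1466 under a 13:3 ratio (total parts = 16):
  white: 1466 × 13/16 = 1191.125
  colored: 1466 × 3/16 = 274.875
χ² = Σ (O − E)² / E
  white: (1125 − 1191.125)² / 1191.125 = 3.6709
  colored: (341 − 274.875)² / 274.875 = 15.9073
χ² = 3.6709 + 15.9073 = 19.5782 ≈ 19.578
Degrees of freedom = 2 − 1 = 1; critical value at α = 0.01 is 6.635.
Since 19.578 > 6.635, we reject the null hypothesis — the data do not fit the 13:3 ratio.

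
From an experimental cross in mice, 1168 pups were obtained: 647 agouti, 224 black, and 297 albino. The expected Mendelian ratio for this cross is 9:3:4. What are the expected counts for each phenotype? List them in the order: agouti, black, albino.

The 9:3:4 ratio has 16 parts, so with N = 1168 the expected counts are:
  agouti: 1168 × 9/16 = 657
  black: 1168 × 3/16 = 219
  albino: 1168 × 4/16 = 292

657, 219, 292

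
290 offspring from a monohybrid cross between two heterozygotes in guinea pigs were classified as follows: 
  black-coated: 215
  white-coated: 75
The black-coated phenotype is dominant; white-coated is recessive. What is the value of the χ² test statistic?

0.115

For a monohybrid cross between heterozygotes with complete dominance, the expected phenotypic ratio is 3:1.
Expected counts for N = 290 under a 3:1 ratio (total parts = 4):
  black-coated: 290 × 3/4 = 217.5
  white-coated: 290 × 1/4 = 72.5
χ² = Σ (O − E)² / E
  black-coated: (215 − 217.5)² / 217.5 = 0.0287
  white-coated: (75 − 72.5)² / 72.5 = 0.0862
χ² = 0.0287 + 0.0862 = 0.1149 ≈ 0.115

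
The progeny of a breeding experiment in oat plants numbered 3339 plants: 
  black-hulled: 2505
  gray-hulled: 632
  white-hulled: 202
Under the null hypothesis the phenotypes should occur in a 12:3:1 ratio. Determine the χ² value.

0.271

The 12:3:1 ratio has 16 parts, so with N = 3339 the expected counts are:
  black-hulled: 3339 × 12/16 = 2504.25
  gray-hulled: 3339 × 3/16 = 626.0625
  white-hulled: 3339 × 1/16 = 208.6875
χ² = Σ (O − E)² / E
  black-hulled: (2505 − 2504.25)² / 2504.25 = 0.0002
  gray-hulled: (632 − 626.0625)² / 626.0625 = 0.0563
  white-hulled: (202 − 208.6875)² / 208.6875 = 0.2143
χ² = 0.0002 + 0.0563 + 0.2143 = 0.2708 ≈ 0.271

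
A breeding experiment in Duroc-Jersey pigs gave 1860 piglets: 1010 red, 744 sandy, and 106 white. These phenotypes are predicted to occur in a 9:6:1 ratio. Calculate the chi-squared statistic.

The 9:6:1 ratio has 16 parts, so with N = 1860 the expected counts are:
  red: 1860 × 9/16 = 1046.25
  sandy: 1860 × 6/16 = 697.5
  white: 1860 × 1/16 = 116.25
χ² = Σ (O − E)² / E
  red: (1010 − 1046.25)² / 1046.25 = 1.2560
  sandy: (744 − 697.5)² / 697.5 = 3.1000
  white: (106 − 116.25)² / 116.25 = 0.9038
χ² = 1.2560 + 3.1000 + 0.9038 = 5.2598 ≈ 5.260

5.260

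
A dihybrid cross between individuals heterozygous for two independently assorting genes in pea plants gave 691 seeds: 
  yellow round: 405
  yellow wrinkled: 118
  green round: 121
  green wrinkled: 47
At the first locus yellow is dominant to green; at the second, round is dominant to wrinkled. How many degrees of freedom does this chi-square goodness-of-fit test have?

3

A dihybrid F₂ with independent assortment and complete dominance at both loci gives a 9:3:3:1 phenotypic ratio.
A goodness-of-fit test with 4 phenotype classes has df = 4 − 1 = 3.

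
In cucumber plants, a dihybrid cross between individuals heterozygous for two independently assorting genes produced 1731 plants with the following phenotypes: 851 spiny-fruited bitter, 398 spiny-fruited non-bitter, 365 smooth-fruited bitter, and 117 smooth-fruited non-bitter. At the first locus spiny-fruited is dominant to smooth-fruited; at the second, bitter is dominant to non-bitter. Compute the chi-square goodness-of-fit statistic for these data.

37.831

A dihybrid F₂ with independent assortment and complete dominance at both loci gives a 9:3:3:1 phenotypic ratio.
The 9:3:3:1 ratio has 16 parts, so with N = 1731 the expected counts are:
  spiny-fruited bitter: 1731 × 9/16 = 973.6875
  spiny-fruited non-bitter: 1731 × 3/16 = 324.5625
  smooth-fruited bitter: 1731 × 3/16 = 324.5625
  smooth-fruited non-bitter: 1731 × 1/16 = 108.1875
χ² = Σ (O − E)² / E
  spiny-fruited bitter: (851 − 973.6875)² / 973.6875 = 15.4590
  spiny-fruited non-bitter: (398 − 324.5625)² / 324.5625 = 16.6164
  smooth-fruited bitter: (365 − 324.5625)² / 324.5625 = 5.0381
  smooth-fruited non-bitter: (117 − 108.1875)² / 108.1875 = 0.7178
χ² = 15.4590 + 16.6164 + 5.0381 + 0.7178 = 37.8313 ≈ 37.831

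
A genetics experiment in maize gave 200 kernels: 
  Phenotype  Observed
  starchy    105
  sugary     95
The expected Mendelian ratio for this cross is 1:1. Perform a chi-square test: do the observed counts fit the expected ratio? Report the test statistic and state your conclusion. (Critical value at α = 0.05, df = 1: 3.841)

0.500; consistent

Under the 1:1 hypothesis (Σ ratio = 2, N = 200):
  starchy: 200 × 1/2 = 100
  sugary: 200 × 1/2 = 100
χ² = Σ (O − E)² / E
  starchy: (105 − 100)² / 100 = 0.2500
  sugary: (95 − 100)² / 100 = 0.2500
χ² = 0.2500 + 0.2500 = 0.500
Degrees of freedom = 2 − 1 = 1; critical value at α = 0.05 is 3.841.
Since 0.500 < 3.841, we fail to reject the null hypothesis — the data are consistent with the 1:1 ratio.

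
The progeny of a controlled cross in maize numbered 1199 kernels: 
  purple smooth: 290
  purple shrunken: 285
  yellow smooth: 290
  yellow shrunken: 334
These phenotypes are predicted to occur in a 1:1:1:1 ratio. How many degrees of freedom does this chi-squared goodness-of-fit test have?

3

A goodness-of-fit test with 4 phenotype classes has df = 4 − 1 = 3.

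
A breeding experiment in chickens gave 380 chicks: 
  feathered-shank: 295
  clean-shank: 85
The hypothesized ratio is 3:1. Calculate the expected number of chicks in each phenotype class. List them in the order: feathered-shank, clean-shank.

285, 95

Expected counts for N = 380 under a 3:1 ratio (total parts = 4):
  feathered-shank: 380 × 3/4 = 285
  clean-shank: 380 × 1/4 = 95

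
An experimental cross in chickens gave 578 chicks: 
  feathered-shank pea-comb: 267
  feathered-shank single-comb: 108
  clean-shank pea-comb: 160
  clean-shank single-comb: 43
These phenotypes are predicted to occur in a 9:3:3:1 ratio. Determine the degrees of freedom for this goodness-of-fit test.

3

A goodness-of-fit test with 4 phenotype classes has df = 4 − 1 = 3.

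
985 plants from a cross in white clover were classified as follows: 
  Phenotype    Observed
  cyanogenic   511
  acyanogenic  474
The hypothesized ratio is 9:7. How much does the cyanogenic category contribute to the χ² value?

3.347

Expected counts for N = 985 under a 9:7 ratio (total parts = 16):
  cyanogenic: 985 × 9/16 = 554.0625
  acyanogenic: 985 × 7/16 = 430.9375
Contribution of cyanogenic: (511 − 554.0625)² / 554.0625 = 3.3469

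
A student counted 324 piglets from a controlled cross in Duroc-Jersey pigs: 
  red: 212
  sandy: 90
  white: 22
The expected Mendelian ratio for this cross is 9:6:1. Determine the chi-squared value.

13.174

Total ratio parts = 16. Expected numbers out of 324:
  red: 324 × 9/16 = 182.25
  sandy: 324 × 6/16 = 121.5
  white: 324 × 1/16 = 20.25
χ² = Σ (O − E)² / E
  red: (212 − 182.25)² / 182.25 = 4.8563
  sandy: (90 − 121.5)² / 121.5 = 8.1667
  white: (22 − 20.25)² / 20.25 = 0.1512
χ² = 4.8563 + 8.1667 + 0.1512 = 13.1742 ≈ 13.174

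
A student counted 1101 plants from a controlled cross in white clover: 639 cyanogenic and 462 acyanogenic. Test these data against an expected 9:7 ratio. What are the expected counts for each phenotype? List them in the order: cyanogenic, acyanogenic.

619.3125, 481.6875

Total ratio parts = 16. Expected numbers out of 1101:
  cyanogenic: 1101 × 9/16 = 619.3125
  acyanogenic: 1101 × 7/16 = 481.6875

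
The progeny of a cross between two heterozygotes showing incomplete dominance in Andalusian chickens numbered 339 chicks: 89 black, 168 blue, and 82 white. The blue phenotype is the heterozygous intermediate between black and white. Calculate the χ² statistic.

With incomplete dominance, a heterozygote × heterozygote cross gives a 1:2:1 phenotypic ratio.
Expected counts for N = 339 under a 1:2:1 ratio (total parts = 4):
  black: 339 × 1/4 = 84.75
  blue: 339 × 2/4 = 169.5
  white: 339 × 1/4 = 84.75
χ² = Σ (O − E)² / E
  black: (89 − 84.75)² / 84.75 = 0.2131
  blue: (168 − 169.5)² / 169.5 = 0.0133
  white: (82 − 84.75)² / 84.75 = 0.0892
χ² = 0.2131 + 0.0133 + 0.0892 = 0.3156 ≈ 0.316

0.316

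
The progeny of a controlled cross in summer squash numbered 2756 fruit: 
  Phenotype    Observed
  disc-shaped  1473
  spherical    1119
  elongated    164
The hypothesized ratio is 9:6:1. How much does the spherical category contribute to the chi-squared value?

Expected counts for N = 2756 under a 9:6:1 ratio (total parts = 16):
  disc-shaped: 2756 × 9/16 = 1550.25
  spherical: 2756 × 6/16 = 1033.5
  elongated: 2756 × 1/16 = 172.25
Contribution of spherical: (1119 − 1033.5)² / 1033.5 = 7.0733

7.073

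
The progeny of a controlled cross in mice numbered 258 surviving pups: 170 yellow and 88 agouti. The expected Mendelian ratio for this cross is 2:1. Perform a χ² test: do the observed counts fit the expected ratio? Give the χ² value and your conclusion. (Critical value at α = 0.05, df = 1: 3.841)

0.070; consistent

Expected counts for N = 258 under a 2:1 ratio (total parts = 3):
  yellow: 258 × 2/3 = 172
  agouti: 258 × 1/3 = 86
χ² = Σ (O − E)² / E
  yellow: (170 − 172)² / 172 = 0.0233
  agouti: (88 − 86)² / 86 = 0.0465
χ² = 0.0233 + 0.0465 = 0.0698 ≈ 0.070
Degrees of freedom = 2 − 1 = 1; critical value at α = 0.05 is 3.841.
Since 0.070 < 3.841, we fail to reject the null hypothesis — the data are consistent with the 2:1 ratio.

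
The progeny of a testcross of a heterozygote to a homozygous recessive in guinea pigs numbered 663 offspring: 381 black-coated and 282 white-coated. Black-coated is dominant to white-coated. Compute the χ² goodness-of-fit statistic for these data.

14.783

A testcross of a heterozygote (Aa × aa) gives a 1:1 phenotypic ratio.
Expected counts for N = 663 under a 1:1 ratio (total parts = 2):
  black-coated: 663 × 1/2 = 331.5
  white-coated: 663 × 1/2 = 331.5
χ² = Σ (O − E)² / E
  black-coated: (381 − 331.5)² / 331.5 = 7.3914
  white-coated: (282 − 331.5)² / 331.5 = 7.3914
χ² = 7.3914 + 7.3914 = 14.7828 ≈ 14.783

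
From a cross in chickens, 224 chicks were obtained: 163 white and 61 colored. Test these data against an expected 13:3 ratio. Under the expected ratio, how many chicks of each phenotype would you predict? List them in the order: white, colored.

182, 42

Total ratio parts = 16. Expected numbers out of 224:
  white: 224 × 13/16 = 182
  colored: 224 × 3/16 = 42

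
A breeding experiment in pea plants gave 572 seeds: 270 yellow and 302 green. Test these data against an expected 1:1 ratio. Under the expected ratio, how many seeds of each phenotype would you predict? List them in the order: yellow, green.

286, 286

Total ratio parts = 2. Expected numbers out of 572:
  yellow: 572 × 1/2 = 286
  green: 572 × 1/2 = 286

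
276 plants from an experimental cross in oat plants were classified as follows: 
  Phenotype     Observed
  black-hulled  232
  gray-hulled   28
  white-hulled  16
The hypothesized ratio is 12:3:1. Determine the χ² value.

14.010

Total ratio parts = 16. Expected numbers out of 276:
  black-hulled: 276 × 12/16 = 207
  gray-hulled: 276 × 3/16 = 51.75
  white-hulled: 276 × 1/16 = 17.25
χ² = Σ (O − E)² / E
  black-hulled: (232 − 207)² / 207 = 3.0193
  gray-hulled: (28 − 51.75)² / 51.75 = 10.8998
  white-hulled: (16 − 17.25)² / 17.25 = 0.0906
χ² = 3.0193 + 10.8998 + 0.0906 = 14.0097 ≈ 14.010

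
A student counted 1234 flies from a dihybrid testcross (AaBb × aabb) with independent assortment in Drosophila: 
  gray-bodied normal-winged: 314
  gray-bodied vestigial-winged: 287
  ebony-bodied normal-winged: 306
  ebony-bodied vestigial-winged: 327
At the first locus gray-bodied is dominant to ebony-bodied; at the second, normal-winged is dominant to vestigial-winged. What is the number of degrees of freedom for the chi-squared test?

A dihybrid testcross with independent assortment gives a 1:1:1:1 ratio.
A goodness-of-fit test with 4 phenotype classes has df = 4 − 1 = 3.

3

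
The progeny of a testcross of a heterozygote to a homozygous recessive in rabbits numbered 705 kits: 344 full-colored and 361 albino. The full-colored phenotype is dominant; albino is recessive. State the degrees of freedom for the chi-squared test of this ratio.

1

A testcross of a heterozygote (Aa × aa) gives a 1:1 phenotypic ratio.
A goodness-of-fit test with 2 phenotype classes has df = 2 − 1 = 1.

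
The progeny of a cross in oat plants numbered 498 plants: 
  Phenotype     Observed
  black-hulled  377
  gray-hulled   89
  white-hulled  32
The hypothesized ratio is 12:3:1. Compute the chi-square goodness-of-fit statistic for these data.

0.262

Expected counts for N = 498 under a 12:3:1 ratio (total parts = 16):
  black-hulled: 498 × 12/16 = 373.5
  gray-hulled: 498 × 3/16 = 93.375
  white-hulled: 498 × 1/16 = 31.125
χ² = Σ (O − E)² / E
  black-hulled: (377 − 373.5)² / 373.5 = 0.0328
  gray-hulled: (89 − 93.375)² / 93.375 = 0.2050
  white-hulled: (32 − 31.125)² / 31.125 = 0.0246
χ² = 0.0328 + 0.2050 + 0.0246 = 0.2624 ≈ 0.262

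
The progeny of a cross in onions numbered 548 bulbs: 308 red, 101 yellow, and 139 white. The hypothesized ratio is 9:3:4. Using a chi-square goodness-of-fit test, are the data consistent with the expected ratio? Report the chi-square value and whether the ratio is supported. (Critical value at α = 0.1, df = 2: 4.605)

Under the 9:3:4 hypothesis (Σ ratio = 16, N = 548):
  red: 548 × 9/16 = 308.25
  yellow: 548 × 3/16 = 102.75
  white: 548 × 4/16 = 137
χ² = Σ (O − E)² / E
  red: (308 − 308.25)² / 308.25 = 0.0002
  yellow: (101 − 102.75)² / 102.75 = 0.0298
  white: (139 − 137)² / 137 = 0.0292
χ² = 0.0002 + 0.0298 + 0.0292 = 0.0592 ≈ 0.059
Degrees of freedom = 3 − 1 = 2; critical value at α = 0.1 is 4.605.
Since 0.059 < 4.605, we fail to reject the null hypothesis — the data are consistent with the 9:3:4 ratio.

0.059; consistent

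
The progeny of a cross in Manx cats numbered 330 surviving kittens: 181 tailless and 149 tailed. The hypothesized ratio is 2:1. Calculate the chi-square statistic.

20.741

The 2:1 ratio has 3 parts, so with N = 330 the expected counts are:
  tailless: 330 × 2/3 = 220
  tailed: 330 × 1/3 = 110
χ² = Σ (O − E)² / E
  tailless: (181 − 220)² / 220 = 6.9136
  tailed: (149 − 110)² / 110 = 13.8273
χ² = 6.9136 + 13.8273 = 20.7409 ≈ 20.741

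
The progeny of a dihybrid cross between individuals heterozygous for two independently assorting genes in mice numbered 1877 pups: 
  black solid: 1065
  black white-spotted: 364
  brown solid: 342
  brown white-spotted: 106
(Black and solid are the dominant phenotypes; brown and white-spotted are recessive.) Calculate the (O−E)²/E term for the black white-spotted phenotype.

A dihybrid F₂ with independent assortment and complete dominance at both loci gives a 9:3:3:1 phenotypic ratio.
The 9:3:3:1 ratio has 16 parts, so with N = 1877 the expected counts are:
  black solid: 1877 × 9/16 = 1055.8125
  black white-spotted: 1877 × 3/16 = 351.9375
  brown solid: 1877 × 3/16 = 351.9375
  brown white-spotted: 1877 × 1/16 = 117.3125
Contribution of black white-spotted: (364 − 351.9375)² / 351.9375 = 0.4134

0.413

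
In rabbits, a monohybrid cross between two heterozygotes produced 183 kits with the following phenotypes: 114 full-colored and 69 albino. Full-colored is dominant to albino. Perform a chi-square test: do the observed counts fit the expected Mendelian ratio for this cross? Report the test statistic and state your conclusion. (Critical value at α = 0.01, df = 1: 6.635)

For a monohybrid cross between heterozygotes with complete dominance, the expected phenotypic ratio is 3:1.
Total ratio parts = 4. Expected numbers out of 183:
  full-colored: 183 × 3/4 = 137.25
  albino: 183 × 1/4 = 45.75
χ² = Σ (O − E)² / E
  full-colored: (114 − 137.25)² / 137.25 = 3.9385
  albino: (69 − 45.75)² / 45.75 = 11.8156
χ² = 3.9385 + 11.8156 = 15.7541 ≈ 15.754
Degrees of freedom = 2 − 1 = 1; critical value at α = 0.01 is 6.635.
Since 15.754 > 6.635, we reject the null hypothesis — the data do not fit the 3:1 ratio.

15.754; not consistent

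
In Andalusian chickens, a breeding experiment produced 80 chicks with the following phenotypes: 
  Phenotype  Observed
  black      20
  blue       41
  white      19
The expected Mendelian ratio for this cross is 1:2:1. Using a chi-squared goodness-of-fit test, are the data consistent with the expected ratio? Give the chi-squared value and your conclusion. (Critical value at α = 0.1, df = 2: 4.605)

Under the 1:2:1 hypothesis (Σ ratio = 4, N = 80):
  black: 80 × 1/4 = 20
  blue: 80 × 2/4 = 40
  white: 80 × 1/4 = 20
χ² = Σ (O − E)² / E
  black: (20 − 20)² / 20 = 0.0000
  blue: (41 − 40)² / 40 = 0.0250
  white: (19 − 20)² / 20 = 0.0500
χ² = 0.0000 + 0.0250 + 0.0500 = 0.075
Degrees of freedom = 3 − 1 = 2; critical value at α = 0.1 is 4.605.
Since 0.075 < 4.605, we fail to reject the null hypothesis — the data are consistent with the 1:2:1 ratio.

0.075; consistent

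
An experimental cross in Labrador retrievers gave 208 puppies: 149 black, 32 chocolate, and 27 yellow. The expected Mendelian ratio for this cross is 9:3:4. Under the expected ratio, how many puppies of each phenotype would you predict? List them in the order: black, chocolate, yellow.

Under the 9:3:4 hypothesis (Σ ratio = 16, N = 208):
  black: 208 × 9/16 = 117
  chocolate: 208 × 3/16 = 39
  yellow: 208 × 4/16 = 52

117, 39, 52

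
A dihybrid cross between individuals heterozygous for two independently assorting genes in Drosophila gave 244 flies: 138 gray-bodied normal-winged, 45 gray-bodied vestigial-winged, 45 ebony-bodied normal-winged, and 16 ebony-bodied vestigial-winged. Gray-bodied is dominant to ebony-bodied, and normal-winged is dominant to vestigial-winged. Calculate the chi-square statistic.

0.066

A dihybrid F₂ with independent assortment and complete dominance at both loci gives a 9:3:3:1 phenotypic ratio.
Expected counts for N = 244 under a 9:3:3:1 ratio (total parts = 16):
  gray-bodied normal-winged: 244 × 9/16 = 137.25
  gray-bodied vestigial-winged: 244 × 3/16 = 45.75
  ebony-bodied normal-winged: 244 × 3/16 = 45.75
  ebony-bodied vestigial-winged: 244 × 1/16 = 15.25
χ² = Σ (O − E)² / E
  gray-bodied normal-winged: (138 − 137.25)² / 137.25 = 0.0041
  gray-bodied vestigial-winged: (45 − 45.75)² / 45.75 = 0.0123
  ebony-bodied normal-winged: (45 − 45.75)² / 45.75 = 0.0123
  ebony-bodied vestigial-winged: (16 − 15.25)² / 15.25 = 0.0369
χ² = 0.0041 + 0.0123 + 0.0123 + 0.0369 = 0.0656 ≈ 0.066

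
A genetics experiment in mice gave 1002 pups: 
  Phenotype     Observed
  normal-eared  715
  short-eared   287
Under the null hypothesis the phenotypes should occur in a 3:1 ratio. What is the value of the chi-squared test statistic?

The 3:1 ratio has 4 parts, so with N = 1002 the expected counts are:
  normal-eared: 1002 × 3/4 = 751.5
  short-eared: 1002 × 1/4 = 250.5
χ² = Σ (O − E)² / E
  normal-eared: (715 − 751.5)² / 751.5 = 1.7728
  short-eared: (287 − 250.5)² / 250.5 = 5.3184
χ² = 1.7728 + 5.3184 = 7.0912 ≈ 7.091

7.091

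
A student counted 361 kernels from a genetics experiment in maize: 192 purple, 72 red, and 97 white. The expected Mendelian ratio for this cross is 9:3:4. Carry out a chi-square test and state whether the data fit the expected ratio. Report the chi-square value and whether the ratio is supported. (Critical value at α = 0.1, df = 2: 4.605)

Total ratio parts = 16. Expected numbers out of 361:
  purple: 361 × 9/16 = 203.0625
  red: 361 × 3/16 = 67.6875
  white: 361 × 4/16 = 90.25
χ² = Σ (O − E)² / E
  purple: (192 − 203.0625)² / 203.0625 = 0.6027
  red: (72 − 67.6875)² / 67.6875 = 0.2748
  white: (97 − 90.25)² / 90.25 = 0.5048
χ² = 0.6027 + 0.2748 + 0.5048 = 1.3823 ≈ 1.382
Degrees of freedom = 3 − 1 = 2; critical value at α = 0.1 is 4.605.
Since 1.382 < 4.605, we fail to reject the null hypothesis — the data are consistent with the 9:3:4 ratio.

1.382; consistent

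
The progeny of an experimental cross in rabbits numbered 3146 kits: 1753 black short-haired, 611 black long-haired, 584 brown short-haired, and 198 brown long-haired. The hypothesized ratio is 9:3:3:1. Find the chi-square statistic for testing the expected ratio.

The 9:3:3:1 ratio has 16 parts, so with N = 3146 the expected counts are:
  black short-haired: 3146 × 9/16 = 1769.625
  black long-haired: 3146 × 3/16 = 589.875
  brown short-haired: 3146 × 3/16 = 589.875
  brown long-haired: 3146 × 1/16 = 196.625
χ² = Σ (O − E)² / E
  black short-haired: (1753 − 1769.625)² / 1769.625 = 0.1562
  black long-haired: (611 − 589.875)² / 589.875 = 0.7565
  brown short-haired: (584 − 589.875)² / 589.875 = 0.0585
  brown long-haired: (198 − 196.625)² / 196.625 = 0.0096
χ² = 0.1562 + 0.7565 + 0.0585 + 0.0096 = 0.9808 ≈ 0.981

0.981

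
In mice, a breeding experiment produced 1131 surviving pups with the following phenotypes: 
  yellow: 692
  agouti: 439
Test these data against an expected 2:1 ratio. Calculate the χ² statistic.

Under the 2:1 hypothesis (Σ ratio = 3, N = 1131):
  yellow: 1131 × 2/3 = 754
  agouti: 1131 × 1/3 = 377
χ² = Σ (O − E)² / E
  yellow: (692 − 754)² / 754 = 5.0981
  agouti: (439 − 377)² / 377 = 10.1963
χ² = 5.0981 + 10.1963 = 15.2944 ≈ 15.294

15.294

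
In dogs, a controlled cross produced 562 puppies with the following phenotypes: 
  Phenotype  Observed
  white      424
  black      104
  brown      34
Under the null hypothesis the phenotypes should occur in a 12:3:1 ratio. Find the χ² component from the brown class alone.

Total ratio parts = 16. Expected numbers out of 562:
  white: 562 × 12/16 = 421.5
  black: 562 × 3/16 = 105.375
  brown: 562 × 1/16 = 35.125
Contribution of brown: (34 − 35.125)² / 35.125 = 0.0360

0.036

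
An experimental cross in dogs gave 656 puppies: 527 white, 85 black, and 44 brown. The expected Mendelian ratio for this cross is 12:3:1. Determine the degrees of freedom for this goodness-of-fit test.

A goodness-of-fit test with 3 phenotype classes has df = 3 − 1 = 2.

2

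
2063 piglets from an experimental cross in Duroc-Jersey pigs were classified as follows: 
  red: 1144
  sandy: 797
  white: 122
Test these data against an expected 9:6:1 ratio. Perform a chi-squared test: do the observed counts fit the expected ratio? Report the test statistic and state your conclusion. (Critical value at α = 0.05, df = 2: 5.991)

Total ratio parts = 16. Expected numbers out of 2063:
  red: 2063 × 9/16 = 1160.4375
  sandy: 2063 × 6/16 = 773.625
  white: 2063 × 1/16 = 128.9375
χ² = Σ (O − E)² / E
  red: (1144 − 1160.4375)² / 1160.4375 = 0.2328
  sandy: (797 − 773.625)² / 773.625 = 0.7063
  white: (122 − 128.9375)² / 128.9375 = 0.3733
χ² = 0.2328 + 0.7063 + 0.3733 = 1.3124 ≈ 1.312
Degrees of freedom = 3 − 1 = 2; critical value at α = 0.05 is 5.991.
Since 1.312 < 5.991, we fail to reject the null hypothesis — the data are consistent with the 9:6:1 ratio.

1.312; consistent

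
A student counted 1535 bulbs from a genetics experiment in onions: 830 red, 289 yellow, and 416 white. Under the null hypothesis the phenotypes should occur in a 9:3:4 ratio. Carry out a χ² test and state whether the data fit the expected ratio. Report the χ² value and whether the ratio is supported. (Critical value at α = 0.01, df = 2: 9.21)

The 9:3:4 ratio has 16 parts, so with N = 1535 the expected counts are:
  red: 1535 × 9/16 = 863.4375
  yellow: 1535 × 3/16 = 287.8125
  white: 1535 × 4/16 = 383.75
χ² = Σ (O − E)² / E
  red: (830 − 863.4375)² / 863.4375 = 1.2949
  yellow: (289 − 287.8125)² / 287.8125 = 0.0049
  white: (416 − 383.75)² / 383.75 = 2.7103
χ² = 1.2949 + 0.0049 + 2.7103 = 4.0101 ≈ 4.010
Degrees of freedom = 3 − 1 = 2; critical value at α = 0.01 is 9.21.
Since 4.010 < 9.21, we fail to reject the null hypothesis — the data are consistent with the 9:3:4 ratio.

4.010; consistent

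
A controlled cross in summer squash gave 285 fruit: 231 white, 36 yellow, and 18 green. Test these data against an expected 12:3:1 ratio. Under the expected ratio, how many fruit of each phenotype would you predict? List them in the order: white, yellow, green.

The 12:3:1 ratio has 16 parts, so with N = 285 the expected counts are:
  white: 285 × 12/16 = 213.75
  yellow: 285 × 3/16 = 53.4375
  green: 285 × 1/16 = 17.8125

213.75, 53.4375, 17.8125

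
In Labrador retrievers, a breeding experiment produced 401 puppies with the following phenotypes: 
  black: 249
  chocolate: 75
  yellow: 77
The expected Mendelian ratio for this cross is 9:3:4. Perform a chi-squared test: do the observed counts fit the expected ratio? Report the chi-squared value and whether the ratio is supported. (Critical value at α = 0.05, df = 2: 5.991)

The 9:3:4 ratio has 16 parts, so with N = 401 the expected counts are:
  black: 401 × 9/16 = 225.5625
  chocolate: 401 × 3/16 = 75.1875
  yellow: 401 × 4/16 = 100.25
χ² = Σ (O − E)² / E
  black: (249 − 225.5625)² / 225.5625 = 2.4353
  chocolate: (75 − 75.1875)² / 75.1875 = 0.0005
  yellow: (77 − 100.25)² / 100.25 = 5.3921
χ² = 2.4353 + 0.0005 + 5.3921 = 7.8279 ≈ 7.828
Degrees of freedom = 3 − 1 = 2; critical value at α = 0.05 is 5.991.
Since 7.828 > 5.991, we reject the null hypothesis — the data do not fit the 9:3:4 ratio.

7.828; not consistent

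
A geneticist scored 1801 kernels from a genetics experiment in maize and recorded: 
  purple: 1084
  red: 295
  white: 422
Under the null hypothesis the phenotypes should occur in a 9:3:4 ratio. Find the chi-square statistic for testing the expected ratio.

12.136

Total ratio parts = 16. Expected numbers out of 1801:
  purple: 1801 × 9/16 = 1013.0625
  red: 1801 × 3/16 = 337.6875
  white: 1801 × 4/16 = 450.25
χ² = Σ (O − E)² / E
  purple: (1084 − 1013.0625)² / 1013.0625 = 4.9672
  red: (295 − 337.6875)² / 337.6875 = 5.3962
  white: (422 − 450.25)² / 450.25 = 1.7725
χ² = 4.9672 + 5.3962 + 1.7725 = 12.1359 ≈ 12.136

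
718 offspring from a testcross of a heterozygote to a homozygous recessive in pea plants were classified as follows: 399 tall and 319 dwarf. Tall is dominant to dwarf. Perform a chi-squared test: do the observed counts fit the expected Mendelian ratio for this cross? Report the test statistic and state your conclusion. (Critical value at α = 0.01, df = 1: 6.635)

8.914; not consistent

A testcross of a heterozygote (Aa × aa) gives a 1:1 phenotypic ratio.
Expected counts for N = 718 under a 1:1 ratio (total parts = 2):
  tall: 718 × 1/2 = 359
  dwarf: 718 × 1/2 = 359
χ² = Σ (O − E)² / E
  tall: (399 − 359)² / 359 = 4.4568
  dwarf: (319 − 359)² / 359 = 4.4568
χ² = 4.4568 + 4.4568 = 8.9136 ≈ 8.914
Degrees of freedom = 2 − 1 = 1; critical value at α = 0.01 is 6.635.
Since 8.914 > 6.635, we reject the null hypothesis — the data do not fit the 1:1 ratio.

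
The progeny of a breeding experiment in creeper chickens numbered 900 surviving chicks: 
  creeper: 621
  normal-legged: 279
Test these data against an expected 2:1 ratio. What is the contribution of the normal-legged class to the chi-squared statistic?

Under the 2:1 hypothesis (Σ ratio = 3, N = 900):
  creeper: 900 × 2/3 = 600
  normal-legged: 900 × 1/3 = 300
Contribution of normal-legged: (279 − 300)² / 300 = 1.4700

1.470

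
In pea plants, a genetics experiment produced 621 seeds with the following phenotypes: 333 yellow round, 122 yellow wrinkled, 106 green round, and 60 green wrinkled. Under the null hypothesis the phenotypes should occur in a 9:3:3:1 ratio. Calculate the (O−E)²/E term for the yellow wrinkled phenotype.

0.266

Under the 9:3:3:1 hypothesis (Σ ratio = 16, N = 621):
  yellow round: 621 × 9/16 = 349.3125
  yellow wrinkled: 621 × 3/16 = 116.4375
  green round: 621 × 3/16 = 116.4375
  green wrinkled: 621 × 1/16 = 38.8125
Contribution of yellow wrinkled: (122 − 116.4375)² / 116.4375 = 0.2657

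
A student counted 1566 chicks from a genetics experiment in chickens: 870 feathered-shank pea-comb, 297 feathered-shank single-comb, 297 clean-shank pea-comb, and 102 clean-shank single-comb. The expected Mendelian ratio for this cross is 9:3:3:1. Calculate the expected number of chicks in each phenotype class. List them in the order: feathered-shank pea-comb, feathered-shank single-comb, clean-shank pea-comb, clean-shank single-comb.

880.875, 293.625, 293.625, 97.875

Total ratio parts = 16. Expected numbers out of 1566:
  feathered-shank pea-comb: 1566 × 9/16 = 880.875
  feathered-shank single-comb: 1566 × 3/16 = 293.625
  clean-shank pea-comb: 1566 × 3/16 = 293.625
  clean-shank single-comb: 1566 × 1/16 = 97.875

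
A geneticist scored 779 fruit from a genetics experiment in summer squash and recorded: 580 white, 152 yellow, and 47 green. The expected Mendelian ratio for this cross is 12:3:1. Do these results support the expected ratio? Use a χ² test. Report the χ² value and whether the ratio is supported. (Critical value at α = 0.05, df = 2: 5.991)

The 12:3:1 ratio has 16 parts, so with N = 779 the expected counts are:
  white: 779 × 12/16 = 584.25
  yellow: 779 × 3/16 = 146.0625
  green: 779 × 1/16 = 48.6875
χ² = Σ (O − E)² / E
  white: (580 − 584.25)² / 584.25 = 0.0309
  yellow: (152 − 146.0625)² / 146.0625 = 0.2414
  green: (47 − 48.6875)² / 48.6875 = 0.0585
χ² = 0.0309 + 0.2414 + 0.0585 = 0.3308 ≈ 0.331
Degrees of freedom = 3 − 1 = 2; critical value at α = 0.05 is 5.991.
Since 0.331 < 5.991, we fail to reject the null hypothesis — the data are consistent with the 12:3:1 ratio.

0.331; consistent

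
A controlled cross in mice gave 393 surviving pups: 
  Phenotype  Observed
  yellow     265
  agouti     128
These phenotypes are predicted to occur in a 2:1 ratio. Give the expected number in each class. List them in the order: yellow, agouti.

262, 131

Total ratio parts = 3. Expected numbers out of 393:
  yellow: 393 × 2/3 = 262
  agouti: 393 × 1/3 = 131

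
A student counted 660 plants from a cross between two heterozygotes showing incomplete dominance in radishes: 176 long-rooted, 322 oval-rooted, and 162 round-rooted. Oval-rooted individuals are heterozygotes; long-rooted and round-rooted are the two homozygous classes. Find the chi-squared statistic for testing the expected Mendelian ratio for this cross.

0.982

With incomplete dominance, a heterozygote × heterozygote cross gives a 1:2:1 phenotypic ratio.
The 1:2:1 ratio has 4 parts, so with N = 660 the expected counts are:
  long-rooted: 660 × 1/4 = 165
  oval-rooted: 660 × 2/4 = 330
  round-rooted: 660 × 1/4 = 165
χ² = Σ (O − E)² / E
  long-rooted: (176 − 165)² / 165 = 0.7333
  oval-rooted: (322 − 330)² / 330 = 0.1939
  round-rooted: (162 − 165)² / 165 = 0.0545
χ² = 0.7333 + 0.1939 + 0.0545 = 0.9817 ≈ 0.982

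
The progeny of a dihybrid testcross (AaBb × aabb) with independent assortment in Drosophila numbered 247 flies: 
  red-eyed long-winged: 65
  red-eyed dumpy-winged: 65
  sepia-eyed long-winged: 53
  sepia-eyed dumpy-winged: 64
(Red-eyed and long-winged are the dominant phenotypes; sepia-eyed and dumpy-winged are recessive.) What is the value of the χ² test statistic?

A dihybrid testcross with independent assortment gives a 1:1:1:1 ratio.
The 1:1:1:1 ratio has 4 parts, so with N = 247 the expected counts are:
  red-eyed long-winged: 247 × 1/4 = 61.75
  red-eyed dumpy-winged: 247 × 1/4 = 61.75
  sepia-eyed long-winged: 247 × 1/4 = 61.75
  sepia-eyed dumpy-winged: 247 × 1/4 = 61.75
χ² = Σ (O − E)² / E
  red-eyed long-winged: (65 − 61.75)² / 61.75 = 0.1711
  red-eyed dumpy-winged: (65 − 61.75)² / 61.75 = 0.1711
  sepia-eyed long-winged: (53 − 61.75)² / 61.75 = 1.2399
  sepia-eyed dumpy-winged: (64 − 61.75)² / 61.75 = 0.0820
χ² = 0.1711 + 0.1711 + 1.2399 + 0.0820 = 1.6641 ≈ 1.664

1.664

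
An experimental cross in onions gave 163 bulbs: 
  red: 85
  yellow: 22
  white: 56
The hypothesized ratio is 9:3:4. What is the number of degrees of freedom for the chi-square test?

2

A goodness-of-fit test with 3 phenotype classes has df = 3 − 1 = 2.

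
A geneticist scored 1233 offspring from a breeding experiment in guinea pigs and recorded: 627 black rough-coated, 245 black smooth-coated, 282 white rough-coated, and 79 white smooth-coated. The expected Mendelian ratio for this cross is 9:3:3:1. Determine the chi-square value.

18.430

Expected counts for N = 1233 under a 9:3:3:1 ratio (total parts = 16):
  black rough-coated: 1233 × 9/16 = 693.5625
  black smooth-coated: 1233 × 3/16 = 231.1875
  white rough-coated: 1233 × 3/16 = 231.1875
  white smooth-coated: 1233 × 1/16 = 77.0625
χ² = Σ (O − E)² / E
  black rough-coated: (627 − 693.5625)² / 693.5625 = 6.3881
  black smooth-coated: (245 − 231.1875)² / 231.1875 = 0.8252
  white rough-coated: (282 − 231.1875)² / 231.1875 = 11.1680
  white smooth-coated: (79 − 77.0625)² / 77.0625 = 0.0487
χ² = 6.3881 + 0.8252 + 11.1680 + 0.0487 = 18.430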